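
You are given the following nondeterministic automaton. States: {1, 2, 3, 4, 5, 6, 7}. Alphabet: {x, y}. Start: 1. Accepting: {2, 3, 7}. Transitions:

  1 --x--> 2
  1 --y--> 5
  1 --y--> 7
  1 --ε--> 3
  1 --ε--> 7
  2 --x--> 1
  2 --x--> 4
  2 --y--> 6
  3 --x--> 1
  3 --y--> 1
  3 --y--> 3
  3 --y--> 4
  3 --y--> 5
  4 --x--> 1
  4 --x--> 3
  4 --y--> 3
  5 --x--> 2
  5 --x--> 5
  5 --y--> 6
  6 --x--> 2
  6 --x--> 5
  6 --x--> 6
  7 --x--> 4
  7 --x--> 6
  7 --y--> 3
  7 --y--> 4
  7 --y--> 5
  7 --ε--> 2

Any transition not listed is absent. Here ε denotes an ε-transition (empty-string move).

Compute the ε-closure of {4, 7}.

Begin with {4, 7}.
ε-move 7 → 2; add 2.

{2, 4, 7}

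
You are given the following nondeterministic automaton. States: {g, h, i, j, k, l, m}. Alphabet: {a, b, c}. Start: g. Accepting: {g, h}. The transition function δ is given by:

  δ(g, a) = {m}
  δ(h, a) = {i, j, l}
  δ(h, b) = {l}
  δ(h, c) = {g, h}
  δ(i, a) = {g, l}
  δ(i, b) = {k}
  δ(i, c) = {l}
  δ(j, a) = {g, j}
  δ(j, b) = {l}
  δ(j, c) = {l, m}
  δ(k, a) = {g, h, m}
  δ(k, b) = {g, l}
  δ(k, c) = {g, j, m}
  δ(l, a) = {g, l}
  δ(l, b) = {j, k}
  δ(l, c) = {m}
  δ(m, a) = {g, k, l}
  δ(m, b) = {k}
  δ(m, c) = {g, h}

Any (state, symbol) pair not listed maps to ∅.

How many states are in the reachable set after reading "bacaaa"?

0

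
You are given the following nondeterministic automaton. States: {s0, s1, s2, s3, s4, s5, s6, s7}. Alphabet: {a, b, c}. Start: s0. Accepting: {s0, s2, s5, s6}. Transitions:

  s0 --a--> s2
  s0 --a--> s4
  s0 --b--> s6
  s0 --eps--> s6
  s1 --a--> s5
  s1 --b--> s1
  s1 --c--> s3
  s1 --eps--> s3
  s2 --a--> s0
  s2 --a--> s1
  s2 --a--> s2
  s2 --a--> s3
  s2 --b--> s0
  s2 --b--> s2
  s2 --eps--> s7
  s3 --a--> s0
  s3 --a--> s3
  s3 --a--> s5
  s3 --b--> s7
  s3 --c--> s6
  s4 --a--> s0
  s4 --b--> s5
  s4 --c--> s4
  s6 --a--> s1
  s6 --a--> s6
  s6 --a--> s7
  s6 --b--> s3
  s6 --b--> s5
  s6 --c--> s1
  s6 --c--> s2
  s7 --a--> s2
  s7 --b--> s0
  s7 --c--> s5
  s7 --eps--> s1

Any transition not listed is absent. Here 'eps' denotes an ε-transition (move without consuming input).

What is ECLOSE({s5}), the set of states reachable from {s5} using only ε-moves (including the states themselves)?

{s5}

Begin with {s5}.
No ε-moves leave this set, so the closure equals the set itself.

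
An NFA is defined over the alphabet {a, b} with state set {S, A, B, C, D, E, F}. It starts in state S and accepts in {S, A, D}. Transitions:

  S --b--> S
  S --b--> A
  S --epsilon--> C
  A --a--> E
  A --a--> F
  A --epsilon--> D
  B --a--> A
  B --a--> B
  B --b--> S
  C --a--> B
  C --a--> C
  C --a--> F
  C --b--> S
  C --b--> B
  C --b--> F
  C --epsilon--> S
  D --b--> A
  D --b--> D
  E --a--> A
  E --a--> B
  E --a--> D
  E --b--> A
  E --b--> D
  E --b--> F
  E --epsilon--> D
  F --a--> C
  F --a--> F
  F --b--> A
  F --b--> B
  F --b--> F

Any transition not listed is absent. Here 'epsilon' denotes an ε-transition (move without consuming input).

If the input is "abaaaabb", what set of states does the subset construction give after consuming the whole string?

{S, A, B, C, D, F}

Start: ε-closure({S}) = {S, C}.
Read 'a': {S, C} → {S, B, C, F}.
Read 'b': {S, B, C, F} → {S, A, B, C, D, F}.
Read 'a': {S, A, B, C, D, F} → {S, A, B, C, D, E, F}.
Read 'a': {S, A, B, C, D, E, F} → {S, A, B, C, D, E, F}.
Read 'a': {S, A, B, C, D, E, F} → {S, A, B, C, D, E, F}.
Read 'a': {S, A, B, C, D, E, F} → {S, A, B, C, D, E, F}.
Read 'b': {S, A, B, C, D, E, F} → {S, A, B, C, D, F}.
Read 'b': {S, A, B, C, D, F} → {S, A, B, C, D, F}.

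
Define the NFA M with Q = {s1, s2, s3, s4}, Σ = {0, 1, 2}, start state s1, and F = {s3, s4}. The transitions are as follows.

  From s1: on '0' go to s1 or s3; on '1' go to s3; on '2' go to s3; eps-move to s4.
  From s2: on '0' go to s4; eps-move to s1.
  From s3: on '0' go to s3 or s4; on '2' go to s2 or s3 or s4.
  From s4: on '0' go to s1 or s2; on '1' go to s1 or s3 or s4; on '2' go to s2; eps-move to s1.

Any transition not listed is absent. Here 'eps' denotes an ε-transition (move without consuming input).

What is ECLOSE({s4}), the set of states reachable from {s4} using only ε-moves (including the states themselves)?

{s1, s4}

Begin with {s4}.
ε-move s4 → s1; add s1.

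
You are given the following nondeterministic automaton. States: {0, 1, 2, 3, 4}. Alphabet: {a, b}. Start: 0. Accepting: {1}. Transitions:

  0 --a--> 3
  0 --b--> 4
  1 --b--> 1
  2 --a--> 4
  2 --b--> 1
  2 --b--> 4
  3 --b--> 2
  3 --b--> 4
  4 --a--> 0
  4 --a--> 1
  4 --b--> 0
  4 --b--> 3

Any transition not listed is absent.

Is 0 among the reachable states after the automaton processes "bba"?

No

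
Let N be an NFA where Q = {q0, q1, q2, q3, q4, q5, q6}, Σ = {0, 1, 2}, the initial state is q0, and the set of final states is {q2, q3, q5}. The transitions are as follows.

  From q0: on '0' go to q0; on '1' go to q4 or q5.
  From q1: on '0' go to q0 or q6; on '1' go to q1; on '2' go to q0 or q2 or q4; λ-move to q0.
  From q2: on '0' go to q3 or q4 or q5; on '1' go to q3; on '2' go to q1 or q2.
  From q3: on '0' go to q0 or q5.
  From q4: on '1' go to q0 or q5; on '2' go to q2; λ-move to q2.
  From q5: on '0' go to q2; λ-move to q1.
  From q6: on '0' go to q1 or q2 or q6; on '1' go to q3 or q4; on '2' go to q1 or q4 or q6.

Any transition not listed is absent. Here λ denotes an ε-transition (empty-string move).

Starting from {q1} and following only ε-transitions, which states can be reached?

Begin with {q1}.
ε-move q1 → q0; add q0.

{q0, q1}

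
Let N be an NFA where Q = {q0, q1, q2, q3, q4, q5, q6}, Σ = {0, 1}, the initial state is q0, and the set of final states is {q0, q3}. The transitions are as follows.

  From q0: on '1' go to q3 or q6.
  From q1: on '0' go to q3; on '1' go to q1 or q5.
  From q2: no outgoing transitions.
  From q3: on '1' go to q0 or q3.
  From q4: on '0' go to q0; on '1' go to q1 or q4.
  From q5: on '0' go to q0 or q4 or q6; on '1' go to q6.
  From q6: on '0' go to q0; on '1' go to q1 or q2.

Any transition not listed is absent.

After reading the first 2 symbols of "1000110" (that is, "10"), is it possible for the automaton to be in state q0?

Yes

Start in {q0}.
Read '1': {q0} → {q3, q6}.
Read '0': {q3, q6} → {q0}.
State q0 is in {q0}.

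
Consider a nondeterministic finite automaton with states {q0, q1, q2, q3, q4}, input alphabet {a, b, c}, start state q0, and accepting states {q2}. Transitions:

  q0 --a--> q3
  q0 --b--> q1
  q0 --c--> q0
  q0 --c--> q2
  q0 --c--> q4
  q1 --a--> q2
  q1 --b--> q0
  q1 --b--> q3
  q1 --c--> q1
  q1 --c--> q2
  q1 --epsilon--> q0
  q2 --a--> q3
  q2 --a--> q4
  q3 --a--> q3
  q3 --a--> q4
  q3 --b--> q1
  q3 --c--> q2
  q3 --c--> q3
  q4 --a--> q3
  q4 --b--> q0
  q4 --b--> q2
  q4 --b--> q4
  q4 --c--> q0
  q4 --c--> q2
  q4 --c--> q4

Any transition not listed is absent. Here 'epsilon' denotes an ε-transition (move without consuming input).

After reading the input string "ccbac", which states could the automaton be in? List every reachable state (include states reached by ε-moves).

Start in {q0}.
Read 'c': {q0} → {q0, q2, q4}.
Read 'c': {q0, q2, q4} → {q0, q2, q4}.
Read 'b': {q0, q2, q4} → {q0, q1, q2, q4}.
Read 'a': {q0, q1, q2, q4} → {q2, q3, q4}.
Read 'c': {q2, q3, q4} → {q0, q2, q3, q4}.

{q0, q2, q3, q4}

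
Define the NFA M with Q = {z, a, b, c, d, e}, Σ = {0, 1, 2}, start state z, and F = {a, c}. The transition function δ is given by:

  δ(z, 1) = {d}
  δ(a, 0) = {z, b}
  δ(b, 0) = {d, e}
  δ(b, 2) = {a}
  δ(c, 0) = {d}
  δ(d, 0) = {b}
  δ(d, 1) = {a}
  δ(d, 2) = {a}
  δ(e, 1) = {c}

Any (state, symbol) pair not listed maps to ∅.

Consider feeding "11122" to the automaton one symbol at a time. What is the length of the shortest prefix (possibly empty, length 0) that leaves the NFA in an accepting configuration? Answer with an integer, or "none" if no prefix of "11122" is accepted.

Start in {z}.
Read '1': {z} → {d}.
Read '1': {d} → {a}.
None of the earlier sets intersect F, but {a} does.

2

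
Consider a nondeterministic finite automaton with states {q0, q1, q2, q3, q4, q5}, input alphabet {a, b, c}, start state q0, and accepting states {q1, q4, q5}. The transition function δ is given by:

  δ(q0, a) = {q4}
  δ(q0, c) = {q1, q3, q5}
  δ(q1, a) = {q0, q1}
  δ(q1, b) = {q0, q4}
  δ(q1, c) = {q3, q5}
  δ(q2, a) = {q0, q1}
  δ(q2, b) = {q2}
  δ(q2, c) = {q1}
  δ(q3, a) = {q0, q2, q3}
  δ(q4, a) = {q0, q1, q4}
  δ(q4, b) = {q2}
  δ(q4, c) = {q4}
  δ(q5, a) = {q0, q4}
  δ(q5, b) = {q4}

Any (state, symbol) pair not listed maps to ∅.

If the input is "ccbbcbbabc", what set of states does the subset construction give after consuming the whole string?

Start in {q0}.
Read 'c': q0→{q1, q3, q5}; now {q1, q3, q5}.
Read 'c': q1→{q3, q5}, q3→∅, q5→∅; now {q3, q5}.
Read 'b': q3→∅, q5→{q4}; now {q4}.
Read 'b': q4→{q2}; now {q2}.
Read 'c': q2→{q1}; now {q1}.
Read 'b': q1→{q0, q4}; now {q0, q4}.
Read 'b': q0→∅, q4→{q2}; now {q2}.
Read 'a': q2→{q0, q1}; now {q0, q1}.
Read 'b': q0→∅, q1→{q0, q4}; now {q0, q4}.
Read 'c': q0→{q1, q3, q5}, q4→{q4}; now {q1, q3, q4, q5}.

{q1, q3, q4, q5}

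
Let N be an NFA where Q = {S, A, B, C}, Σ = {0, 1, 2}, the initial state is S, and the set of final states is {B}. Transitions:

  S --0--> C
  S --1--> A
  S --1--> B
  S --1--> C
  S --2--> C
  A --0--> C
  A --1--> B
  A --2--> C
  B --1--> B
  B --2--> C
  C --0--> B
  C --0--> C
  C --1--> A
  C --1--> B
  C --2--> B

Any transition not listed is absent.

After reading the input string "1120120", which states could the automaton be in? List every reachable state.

{B, C}

Start in {S}.
Read '1': S→{A, B, C}; now {A, B, C}.
Read '1': A→{B}, B→{B}, C→{A, B}; now {A, B}.
Read '2': A→{C}, B→{C}; now {C}.
Read '0': C→{B, C}; now {B, C}.
Read '1': B→{B}, C→{A, B}; now {A, B}.
Read '2': A→{C}, B→{C}; now {C}.
Read '0': C→{B, C}; now {B, C}.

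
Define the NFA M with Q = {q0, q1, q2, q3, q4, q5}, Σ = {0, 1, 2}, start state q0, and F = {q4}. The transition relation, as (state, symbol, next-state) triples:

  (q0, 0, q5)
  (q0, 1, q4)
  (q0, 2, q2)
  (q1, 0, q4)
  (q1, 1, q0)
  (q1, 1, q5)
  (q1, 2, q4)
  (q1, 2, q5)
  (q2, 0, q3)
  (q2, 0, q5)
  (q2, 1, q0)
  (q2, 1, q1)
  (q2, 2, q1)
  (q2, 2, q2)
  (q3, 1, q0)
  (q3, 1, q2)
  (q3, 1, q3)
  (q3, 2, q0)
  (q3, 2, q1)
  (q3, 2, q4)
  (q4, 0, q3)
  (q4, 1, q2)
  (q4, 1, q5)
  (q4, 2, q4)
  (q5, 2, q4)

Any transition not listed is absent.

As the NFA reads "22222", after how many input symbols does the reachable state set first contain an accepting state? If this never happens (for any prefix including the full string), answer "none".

Start in {q0}.
Read '2': {q0} → {q2}.
Read '2': {q2} → {q1, q2}.
Read '2': {q1, q2} → {q1, q2, q4, q5}.
None of the earlier sets intersect F, but {q1, q2, q4, q5} does.

3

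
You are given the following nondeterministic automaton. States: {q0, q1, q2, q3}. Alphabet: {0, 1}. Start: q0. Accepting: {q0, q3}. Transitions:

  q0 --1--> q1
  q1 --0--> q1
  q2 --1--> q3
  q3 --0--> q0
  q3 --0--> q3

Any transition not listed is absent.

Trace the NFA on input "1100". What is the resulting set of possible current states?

∅

Start in {q0}.
Read '1': {q0} → {q1}.
Read '1': {q1} → ∅.
The set is empty and remains empty for the remaining 2 symbols.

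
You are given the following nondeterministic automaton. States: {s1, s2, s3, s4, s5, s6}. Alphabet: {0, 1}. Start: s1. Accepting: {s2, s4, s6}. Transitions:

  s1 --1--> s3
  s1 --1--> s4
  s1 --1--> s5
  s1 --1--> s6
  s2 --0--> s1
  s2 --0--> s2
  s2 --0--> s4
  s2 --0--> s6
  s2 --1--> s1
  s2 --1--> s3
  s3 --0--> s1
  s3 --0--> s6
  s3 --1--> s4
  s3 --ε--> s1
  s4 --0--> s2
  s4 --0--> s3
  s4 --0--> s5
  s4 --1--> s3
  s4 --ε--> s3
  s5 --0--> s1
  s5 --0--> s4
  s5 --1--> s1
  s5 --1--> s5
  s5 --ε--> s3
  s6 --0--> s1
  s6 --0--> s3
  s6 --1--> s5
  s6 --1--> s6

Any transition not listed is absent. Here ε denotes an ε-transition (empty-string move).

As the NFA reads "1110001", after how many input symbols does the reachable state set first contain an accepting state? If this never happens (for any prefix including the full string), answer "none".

1

Start in {s1}.
Read '1': s1→{s3, s4, s5, s6}; union {s3, s4, s5, s6}; ε-closure = {s1, s3, s4, s5, s6}.
None of the earlier sets intersect F, but {s1, s3, s4, s5, s6} does.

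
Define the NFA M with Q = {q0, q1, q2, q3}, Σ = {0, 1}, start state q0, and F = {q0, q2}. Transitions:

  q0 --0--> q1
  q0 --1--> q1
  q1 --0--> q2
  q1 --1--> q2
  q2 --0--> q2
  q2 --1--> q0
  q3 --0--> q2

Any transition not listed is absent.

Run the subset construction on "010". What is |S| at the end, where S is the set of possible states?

1

Start in {q0}.
Read '0': q0→{q1}; now {q1}.
Read '1': q1→{q2}; now {q2}.
Read '0': q2→{q2}; now {q2}.
That set has 1 state.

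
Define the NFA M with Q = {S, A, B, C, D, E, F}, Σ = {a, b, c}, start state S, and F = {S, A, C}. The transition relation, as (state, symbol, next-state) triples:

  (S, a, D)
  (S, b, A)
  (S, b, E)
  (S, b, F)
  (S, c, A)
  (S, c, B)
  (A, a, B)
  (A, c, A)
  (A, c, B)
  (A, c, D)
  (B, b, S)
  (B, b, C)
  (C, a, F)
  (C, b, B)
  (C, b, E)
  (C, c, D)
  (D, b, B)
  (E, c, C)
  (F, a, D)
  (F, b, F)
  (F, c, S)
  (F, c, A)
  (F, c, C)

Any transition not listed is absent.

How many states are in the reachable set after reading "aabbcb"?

Start in {S}.
Read 'a': {S} → {D}.
Read 'a': {D} → ∅.
The set is empty and remains empty for the remaining 4 symbols.
That set has 0 states.

0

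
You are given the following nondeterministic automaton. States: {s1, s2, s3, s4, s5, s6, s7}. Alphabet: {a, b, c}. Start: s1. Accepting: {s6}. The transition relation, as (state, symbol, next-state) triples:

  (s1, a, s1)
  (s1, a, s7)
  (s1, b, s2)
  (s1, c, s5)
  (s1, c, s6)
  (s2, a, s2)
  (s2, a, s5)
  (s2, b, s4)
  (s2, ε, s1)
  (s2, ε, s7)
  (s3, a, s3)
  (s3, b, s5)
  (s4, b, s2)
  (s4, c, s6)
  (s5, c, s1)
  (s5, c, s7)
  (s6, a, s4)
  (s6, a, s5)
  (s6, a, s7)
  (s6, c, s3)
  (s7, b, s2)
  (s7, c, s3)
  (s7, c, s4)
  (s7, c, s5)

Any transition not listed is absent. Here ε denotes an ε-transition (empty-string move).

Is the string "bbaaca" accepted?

Start in {s1}.
Read 'b': {s1} → {s1, s2, s7}.
Read 'b': {s1, s2, s7} → {s1, s2, s4, s7}.
Read 'a': {s1, s2, s4, s7} → {s1, s2, s5, s7}.
Read 'a': {s1, s2, s5, s7} → {s1, s2, s5, s7}.
Read 'c': {s1, s2, s5, s7} → {s1, s3, s4, s5, s6, s7}.
Read 'a': {s1, s3, s4, s5, s6, s7} → {s1, s3, s4, s5, s7}.
The final set {s1, s3, s4, s5, s7} contains no accepting state.

No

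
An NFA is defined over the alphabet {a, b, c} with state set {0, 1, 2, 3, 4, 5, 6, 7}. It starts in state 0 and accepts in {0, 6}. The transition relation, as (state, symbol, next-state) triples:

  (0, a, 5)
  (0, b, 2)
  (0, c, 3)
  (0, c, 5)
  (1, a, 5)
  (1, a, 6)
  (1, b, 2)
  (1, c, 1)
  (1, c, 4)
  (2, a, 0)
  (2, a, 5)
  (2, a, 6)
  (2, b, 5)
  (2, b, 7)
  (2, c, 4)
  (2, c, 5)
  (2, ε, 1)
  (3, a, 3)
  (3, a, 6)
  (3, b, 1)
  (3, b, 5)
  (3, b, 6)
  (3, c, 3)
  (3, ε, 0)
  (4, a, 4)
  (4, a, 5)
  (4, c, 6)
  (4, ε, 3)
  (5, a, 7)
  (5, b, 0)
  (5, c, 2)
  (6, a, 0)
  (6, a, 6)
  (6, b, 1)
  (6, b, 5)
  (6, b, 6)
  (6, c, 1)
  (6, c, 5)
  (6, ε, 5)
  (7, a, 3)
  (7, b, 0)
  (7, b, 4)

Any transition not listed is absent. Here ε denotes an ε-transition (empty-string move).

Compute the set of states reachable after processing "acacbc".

Start in {0}.
Read 'a': 0→{5}; now {5}.
Read 'c': 5→{2}; union {2}; ε-closure = {1, 2}.
Read 'a': 1→{5, 6}, 2→{0, 5, 6}; now {0, 5, 6}.
Read 'c': 0→{3, 5}, 5→{2}, 6→{1, 5}; union {1, 2, 3, 5}; ε-closure = {0, 1, 2, 3, 5}.
Read 'b': 0→{2}, 1→{2}, 2→{5, 7}, 3→{1, 5, 6}, 5→{0}; now {0, 1, 2, 5, 6, 7}.
Read 'c': 0→{3, 5}, 1→{1, 4}, 2→{4, 5}, 5→{2}, 6→{1, 5}, 7→∅; union {1, 2, 3, 4, 5}; ε-closure = {0, 1, 2, 3, 4, 5}.

{0, 1, 2, 3, 4, 5}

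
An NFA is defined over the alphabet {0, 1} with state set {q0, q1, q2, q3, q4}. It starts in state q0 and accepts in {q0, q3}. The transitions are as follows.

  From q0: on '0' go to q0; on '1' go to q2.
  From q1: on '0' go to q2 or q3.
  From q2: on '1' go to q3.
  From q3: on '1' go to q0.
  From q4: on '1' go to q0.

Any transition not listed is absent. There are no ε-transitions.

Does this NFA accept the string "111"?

Yes

Start in {q0}.
Read '1': q0→{q2}; now {q2}.
Read '1': q2→{q3}; now {q3}.
Read '1': q3→{q0}; now {q0}.
The final set {q0} contains the accepting state q0.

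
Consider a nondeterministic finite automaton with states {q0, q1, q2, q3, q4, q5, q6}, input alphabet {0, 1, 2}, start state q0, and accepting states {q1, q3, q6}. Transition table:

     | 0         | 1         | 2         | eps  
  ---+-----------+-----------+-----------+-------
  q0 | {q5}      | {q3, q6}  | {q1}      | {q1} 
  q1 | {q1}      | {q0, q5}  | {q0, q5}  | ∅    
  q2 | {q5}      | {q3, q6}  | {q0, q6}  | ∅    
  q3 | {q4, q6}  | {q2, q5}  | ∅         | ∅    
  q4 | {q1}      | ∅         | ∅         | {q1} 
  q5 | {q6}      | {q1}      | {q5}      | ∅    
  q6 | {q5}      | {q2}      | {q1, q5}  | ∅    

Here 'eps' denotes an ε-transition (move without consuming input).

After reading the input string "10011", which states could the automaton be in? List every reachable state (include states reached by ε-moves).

Start: ε-closure({q0}) = {q0, q1}.
Read '1': q0→{q3, q6}, q1→{q0, q5}; union {q0, q3, q5, q6}; ε-closure = {q0, q1, q3, q5, q6}.
Read '0': q0→{q5}, q1→{q1}, q3→{q4, q6}, q5→{q6}, q6→{q5}; now {q1, q4, q5, q6}.
Read '0': q1→{q1}, q4→{q1}, q5→{q6}, q6→{q5}; now {q1, q5, q6}.
Read '1': q1→{q0, q5}, q5→{q1}, q6→{q2}; now {q0, q1, q2, q5}.
Read '1': q0→{q3, q6}, q1→{q0, q5}, q2→{q3, q6}, q5→{q1}; now {q0, q1, q3, q5, q6}.

{q0, q1, q3, q5, q6}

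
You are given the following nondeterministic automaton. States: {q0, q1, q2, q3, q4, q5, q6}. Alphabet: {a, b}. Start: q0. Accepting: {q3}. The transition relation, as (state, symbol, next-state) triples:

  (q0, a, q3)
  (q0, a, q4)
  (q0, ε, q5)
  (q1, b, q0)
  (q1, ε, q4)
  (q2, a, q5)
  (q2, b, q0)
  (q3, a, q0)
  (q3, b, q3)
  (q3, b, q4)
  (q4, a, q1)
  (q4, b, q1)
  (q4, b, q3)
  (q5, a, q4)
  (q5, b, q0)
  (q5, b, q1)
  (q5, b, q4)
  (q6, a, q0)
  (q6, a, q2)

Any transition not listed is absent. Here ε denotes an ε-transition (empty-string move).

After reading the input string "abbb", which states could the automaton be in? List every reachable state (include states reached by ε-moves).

{q0, q1, q3, q4, q5}

Start: ε-closure({q0}) = {q0, q5}.
Read 'a': q0→{q3, q4}, q5→{q4}; now {q3, q4}.
Read 'b': q3→{q3, q4}, q4→{q1, q3}; now {q1, q3, q4}.
Read 'b': q1→{q0}, q3→{q3, q4}, q4→{q1, q3}; union {q0, q1, q3, q4}; ε-closure = {q0, q1, q3, q4, q5}.
Read 'b': q0→∅, q1→{q0}, q3→{q3, q4}, q4→{q1, q3}, q5→{q0, q1, q4}; union {q0, q1, q3, q4}; ε-closure = {q0, q1, q3, q4, q5}.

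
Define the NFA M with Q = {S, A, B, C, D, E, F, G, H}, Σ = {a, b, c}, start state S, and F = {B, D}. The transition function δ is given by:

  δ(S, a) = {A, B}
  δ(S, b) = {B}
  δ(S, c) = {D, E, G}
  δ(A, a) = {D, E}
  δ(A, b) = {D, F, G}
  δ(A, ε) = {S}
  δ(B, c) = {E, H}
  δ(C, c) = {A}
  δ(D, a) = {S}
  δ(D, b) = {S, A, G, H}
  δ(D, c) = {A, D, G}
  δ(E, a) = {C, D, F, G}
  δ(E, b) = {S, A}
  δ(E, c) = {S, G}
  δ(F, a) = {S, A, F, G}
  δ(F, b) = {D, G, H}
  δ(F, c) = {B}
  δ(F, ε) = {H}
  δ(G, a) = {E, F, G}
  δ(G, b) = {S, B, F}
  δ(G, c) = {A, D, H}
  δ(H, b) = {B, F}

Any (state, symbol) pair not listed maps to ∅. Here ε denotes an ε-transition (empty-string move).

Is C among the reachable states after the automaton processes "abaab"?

Start in {S}.
Read 'a': S→{A, B}; union {A, B}; ε-closure = {S, A, B}.
Read 'b': S→{B}, A→{D, F, G}, B→∅; union {B, D, F, G}; ε-closure = {B, D, F, G, H}.
Read 'a': B→∅, D→{S}, F→{S, A, F, G}, G→{E, F, G}, H→∅; union {S, A, E, F, G}; ε-closure = {S, A, E, F, G, H}.
Read 'a': S→{A, B}, A→{D, E}, E→{C, D, F, G}, F→{S, A, F, G}, G→{E, F, G}, H→∅; union {S, A, B, C, D, E, F, G}; ε-closure = {S, A, B, C, D, E, F, G, H}.
Read 'b': S→{B}, A→{D, F, G}, B→∅, C→∅, D→{S, A, G, H}, E→{S, A}, F→{D, G, H}, G→{S, B, F}, H→{B, F}; now {S, A, B, D, F, G, H}.
State C is not in {S, A, B, D, F, G, H}.

No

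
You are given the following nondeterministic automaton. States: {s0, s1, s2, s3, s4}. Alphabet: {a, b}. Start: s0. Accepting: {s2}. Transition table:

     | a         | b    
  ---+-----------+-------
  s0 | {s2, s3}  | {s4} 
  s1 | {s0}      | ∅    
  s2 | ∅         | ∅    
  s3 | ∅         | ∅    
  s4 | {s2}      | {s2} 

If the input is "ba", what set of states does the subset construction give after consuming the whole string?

{s2}

Start in {s0}.
Read 'b': s0→{s4}; now {s4}.
Read 'a': s4→{s2}; now {s2}.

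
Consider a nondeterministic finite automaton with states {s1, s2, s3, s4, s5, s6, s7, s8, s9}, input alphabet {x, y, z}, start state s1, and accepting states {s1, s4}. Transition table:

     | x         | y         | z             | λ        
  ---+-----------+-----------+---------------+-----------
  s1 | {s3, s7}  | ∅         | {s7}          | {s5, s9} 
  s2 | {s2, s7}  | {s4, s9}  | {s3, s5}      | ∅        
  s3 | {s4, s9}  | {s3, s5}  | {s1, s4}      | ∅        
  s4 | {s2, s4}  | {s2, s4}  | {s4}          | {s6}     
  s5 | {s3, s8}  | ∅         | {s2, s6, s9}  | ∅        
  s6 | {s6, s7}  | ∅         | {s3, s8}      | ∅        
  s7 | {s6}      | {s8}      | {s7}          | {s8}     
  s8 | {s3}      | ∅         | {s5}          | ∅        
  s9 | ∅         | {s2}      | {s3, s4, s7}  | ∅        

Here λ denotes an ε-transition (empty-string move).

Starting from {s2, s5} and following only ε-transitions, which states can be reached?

Begin with {s2, s5}.
No ε-moves leave this set, so the closure equals the set itself.

{s2, s5}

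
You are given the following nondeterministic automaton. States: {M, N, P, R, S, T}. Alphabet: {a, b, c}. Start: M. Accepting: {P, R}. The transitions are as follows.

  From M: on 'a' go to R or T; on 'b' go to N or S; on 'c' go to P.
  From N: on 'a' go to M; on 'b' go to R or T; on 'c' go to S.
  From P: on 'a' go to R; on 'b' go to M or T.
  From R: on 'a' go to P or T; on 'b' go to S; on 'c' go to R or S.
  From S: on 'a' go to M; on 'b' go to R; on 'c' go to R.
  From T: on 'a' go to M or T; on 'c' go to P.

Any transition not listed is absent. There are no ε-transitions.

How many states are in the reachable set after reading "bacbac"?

Start in {M}.
Read 'b': M→{N, S}; now {N, S}.
Read 'a': N→{M}, S→{M}; now {M}.
Read 'c': M→{P}; now {P}.
Read 'b': P→{M, T}; now {M, T}.
Read 'a': M→{R, T}, T→{M, T}; now {M, R, T}.
Read 'c': M→{P}, R→{R, S}, T→{P}; now {P, R, S}.
That set has 3 states.

3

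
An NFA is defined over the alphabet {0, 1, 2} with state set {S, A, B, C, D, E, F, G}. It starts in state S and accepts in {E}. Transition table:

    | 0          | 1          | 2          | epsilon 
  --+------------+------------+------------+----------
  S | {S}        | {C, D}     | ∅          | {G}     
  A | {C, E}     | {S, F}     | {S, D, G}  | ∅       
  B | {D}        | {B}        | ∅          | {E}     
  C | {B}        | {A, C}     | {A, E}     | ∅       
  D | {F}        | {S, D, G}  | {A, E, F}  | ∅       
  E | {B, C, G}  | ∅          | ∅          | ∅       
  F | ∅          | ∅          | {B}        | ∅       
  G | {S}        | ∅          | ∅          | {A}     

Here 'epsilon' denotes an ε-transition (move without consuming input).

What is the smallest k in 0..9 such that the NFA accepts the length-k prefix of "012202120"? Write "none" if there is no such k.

Start: ε-closure({S}) = {S, A, G}.
Read '0': S→{S}, A→{C, E}, G→{S}; union {S, C, E}; ε-closure = {S, A, C, E, G}.
None of the earlier sets intersect F, but {S, A, C, E, G} does.

1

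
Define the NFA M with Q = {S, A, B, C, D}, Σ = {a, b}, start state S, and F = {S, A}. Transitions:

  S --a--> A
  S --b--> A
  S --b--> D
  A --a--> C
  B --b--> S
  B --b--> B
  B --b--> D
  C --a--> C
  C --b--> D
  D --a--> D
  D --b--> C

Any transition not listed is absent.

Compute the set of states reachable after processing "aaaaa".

{C}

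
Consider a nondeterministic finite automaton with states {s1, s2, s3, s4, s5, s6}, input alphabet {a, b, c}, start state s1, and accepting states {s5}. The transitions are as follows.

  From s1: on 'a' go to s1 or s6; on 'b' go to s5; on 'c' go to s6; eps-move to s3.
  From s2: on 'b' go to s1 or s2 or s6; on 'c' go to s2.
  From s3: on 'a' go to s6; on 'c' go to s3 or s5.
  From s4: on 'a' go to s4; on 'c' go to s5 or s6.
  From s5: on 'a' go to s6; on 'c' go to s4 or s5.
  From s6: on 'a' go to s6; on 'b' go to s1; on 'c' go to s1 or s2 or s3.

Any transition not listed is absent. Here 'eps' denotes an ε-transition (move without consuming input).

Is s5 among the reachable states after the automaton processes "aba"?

Start: ε-closure({s1}) = {s1, s3}.
Read 'a': s1→{s1, s6}, s3→{s6}; union {s1, s6}; ε-closure = {s1, s3, s6}.
Read 'b': s1→{s5}, s3→∅, s6→{s1}; union {s1, s5}; ε-closure = {s1, s3, s5}.
Read 'a': s1→{s1, s6}, s3→{s6}, s5→{s6}; union {s1, s6}; ε-closure = {s1, s3, s6}.
State s5 is not in {s1, s3, s6}.

No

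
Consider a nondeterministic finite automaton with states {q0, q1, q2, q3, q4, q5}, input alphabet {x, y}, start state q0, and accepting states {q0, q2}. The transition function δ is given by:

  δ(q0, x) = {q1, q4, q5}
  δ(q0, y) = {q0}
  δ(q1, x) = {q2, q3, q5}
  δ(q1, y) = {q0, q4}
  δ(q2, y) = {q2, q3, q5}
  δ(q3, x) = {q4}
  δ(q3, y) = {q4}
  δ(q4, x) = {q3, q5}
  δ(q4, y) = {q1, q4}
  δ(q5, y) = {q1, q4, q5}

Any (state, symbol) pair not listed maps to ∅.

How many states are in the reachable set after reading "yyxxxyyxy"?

Start in {q0}.
Read 'y': q0→{q0}; now {q0}.
Read 'y': q0→{q0}; now {q0}.
Read 'x': q0→{q1, q4, q5}; now {q1, q4, q5}.
Read 'x': q1→{q2, q3, q5}, q4→{q3, q5}, q5→∅; now {q2, q3, q5}.
Read 'x': q2→∅, q3→{q4}, q5→∅; now {q4}.
Read 'y': q4→{q1, q4}; now {q1, q4}.
Read 'y': q1→{q0, q4}, q4→{q1, q4}; now {q0, q1, q4}.
Read 'x': q0→{q1, q4, q5}, q1→{q2, q3, q5}, q4→{q3, q5}; now {q1, q2, q3, q4, q5}.
Read 'y': q1→{q0, q4}, q2→{q2, q3, q5}, q3→{q4}, q4→{q1, q4}, q5→{q1, q4, q5}; now {q0, q1, q2, q3, q4, q5}.
That set has 6 states.

6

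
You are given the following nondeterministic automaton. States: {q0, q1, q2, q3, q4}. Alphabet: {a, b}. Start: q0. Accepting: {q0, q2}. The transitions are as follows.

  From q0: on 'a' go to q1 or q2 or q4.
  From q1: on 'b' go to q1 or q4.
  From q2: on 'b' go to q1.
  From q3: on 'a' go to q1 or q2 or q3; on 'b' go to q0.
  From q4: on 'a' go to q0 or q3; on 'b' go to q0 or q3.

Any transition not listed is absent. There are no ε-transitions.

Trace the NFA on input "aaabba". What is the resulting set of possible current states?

Start in {q0}.
Read 'a': q0→{q1, q2, q4}; now {q1, q2, q4}.
Read 'a': q1→∅, q2→∅, q4→{q0, q3}; now {q0, q3}.
Read 'a': q0→{q1, q2, q4}, q3→{q1, q2, q3}; now {q1, q2, q3, q4}.
Read 'b': q1→{q1, q4}, q2→{q1}, q3→{q0}, q4→{q0, q3}; now {q0, q1, q3, q4}.
Read 'b': q0→∅, q1→{q1, q4}, q3→{q0}, q4→{q0, q3}; now {q0, q1, q3, q4}.
Read 'a': q0→{q1, q2, q4}, q1→∅, q3→{q1, q2, q3}, q4→{q0, q3}; now {q0, q1, q2, q3, q4}.

{q0, q1, q2, q3, q4}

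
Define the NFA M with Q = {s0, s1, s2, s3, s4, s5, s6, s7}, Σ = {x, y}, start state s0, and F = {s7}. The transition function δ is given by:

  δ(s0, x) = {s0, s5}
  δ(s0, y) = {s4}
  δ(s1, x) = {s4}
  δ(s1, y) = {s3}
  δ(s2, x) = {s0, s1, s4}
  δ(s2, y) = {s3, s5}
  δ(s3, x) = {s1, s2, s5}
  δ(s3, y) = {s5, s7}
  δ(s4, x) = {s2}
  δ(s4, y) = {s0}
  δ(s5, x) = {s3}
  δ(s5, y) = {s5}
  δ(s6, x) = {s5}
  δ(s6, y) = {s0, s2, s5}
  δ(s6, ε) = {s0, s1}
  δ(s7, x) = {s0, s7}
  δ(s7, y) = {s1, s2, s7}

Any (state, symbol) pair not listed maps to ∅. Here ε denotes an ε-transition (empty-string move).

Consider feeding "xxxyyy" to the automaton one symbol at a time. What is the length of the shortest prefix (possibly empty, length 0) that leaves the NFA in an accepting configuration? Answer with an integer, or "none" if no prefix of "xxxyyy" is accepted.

4

Start in {s0}.
Read 'x': s0→{s0, s5}; now {s0, s5}.
Read 'x': s0→{s0, s5}, s5→{s3}; now {s0, s3, s5}.
Read 'x': s0→{s0, s5}, s3→{s1, s2, s5}, s5→{s3}; now {s0, s1, s2, s3, s5}.
Read 'y': s0→{s4}, s1→{s3}, s2→{s3, s5}, s3→{s5, s7}, s5→{s5}; now {s3, s4, s5, s7}.
None of the earlier sets intersect F, but {s3, s4, s5, s7} does.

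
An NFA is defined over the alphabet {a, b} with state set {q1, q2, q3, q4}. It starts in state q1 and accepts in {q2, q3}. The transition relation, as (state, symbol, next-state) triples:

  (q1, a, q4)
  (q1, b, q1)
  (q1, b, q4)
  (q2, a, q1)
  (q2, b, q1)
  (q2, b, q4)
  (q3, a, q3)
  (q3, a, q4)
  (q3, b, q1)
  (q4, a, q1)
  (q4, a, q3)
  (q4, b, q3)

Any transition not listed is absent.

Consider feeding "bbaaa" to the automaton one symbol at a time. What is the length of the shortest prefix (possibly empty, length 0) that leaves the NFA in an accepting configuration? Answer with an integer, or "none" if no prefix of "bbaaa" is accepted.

2

Start in {q1}.
Read 'b': {q1} → {q1, q4}.
Read 'b': {q1, q4} → {q1, q3, q4}.
None of the earlier sets intersect F, but {q1, q3, q4} does.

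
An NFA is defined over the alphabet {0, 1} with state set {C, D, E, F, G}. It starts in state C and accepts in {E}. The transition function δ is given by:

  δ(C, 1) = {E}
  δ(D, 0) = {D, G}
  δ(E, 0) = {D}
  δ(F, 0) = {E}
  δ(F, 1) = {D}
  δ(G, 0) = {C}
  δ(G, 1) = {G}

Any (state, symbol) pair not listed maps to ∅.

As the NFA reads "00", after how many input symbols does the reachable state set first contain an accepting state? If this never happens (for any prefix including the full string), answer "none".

none

Start in {C}.
Read '0': {C} → ∅.
The set is empty and remains empty for the remaining 1 symbol.
No reachable set along the way intersects F.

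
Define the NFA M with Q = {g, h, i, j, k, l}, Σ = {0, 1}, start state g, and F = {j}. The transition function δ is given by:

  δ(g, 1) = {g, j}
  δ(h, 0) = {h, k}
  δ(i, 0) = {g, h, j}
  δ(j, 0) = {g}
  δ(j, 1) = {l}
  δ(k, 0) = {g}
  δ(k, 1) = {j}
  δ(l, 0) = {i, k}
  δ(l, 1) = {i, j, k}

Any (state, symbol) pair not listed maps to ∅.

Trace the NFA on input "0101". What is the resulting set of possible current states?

Start in {g}.
Read '0': {g} → ∅.
The set is empty and remains empty for the remaining 3 symbols.

∅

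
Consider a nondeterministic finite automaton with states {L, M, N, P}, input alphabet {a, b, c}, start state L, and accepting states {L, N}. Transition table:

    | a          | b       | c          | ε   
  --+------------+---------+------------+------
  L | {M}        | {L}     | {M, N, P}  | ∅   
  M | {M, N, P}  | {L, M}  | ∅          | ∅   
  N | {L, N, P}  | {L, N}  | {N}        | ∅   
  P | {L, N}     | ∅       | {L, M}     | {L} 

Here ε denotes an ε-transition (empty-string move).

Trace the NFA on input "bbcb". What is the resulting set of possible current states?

{L, M, N}

Start in {L}.
Read 'b': {L} → {L}.
Read 'b': {L} → {L}.
Read 'c': {L} → {L, M, N, P}.
Read 'b': {L, M, N, P} → {L, M, N}.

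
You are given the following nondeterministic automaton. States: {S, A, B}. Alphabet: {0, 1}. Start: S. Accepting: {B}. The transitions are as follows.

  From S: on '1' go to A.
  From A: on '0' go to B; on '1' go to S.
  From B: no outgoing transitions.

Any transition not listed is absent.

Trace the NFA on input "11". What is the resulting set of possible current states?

{S}

Start in {S}.
Read '1': {S} → {A}.
Read '1': {A} → {S}.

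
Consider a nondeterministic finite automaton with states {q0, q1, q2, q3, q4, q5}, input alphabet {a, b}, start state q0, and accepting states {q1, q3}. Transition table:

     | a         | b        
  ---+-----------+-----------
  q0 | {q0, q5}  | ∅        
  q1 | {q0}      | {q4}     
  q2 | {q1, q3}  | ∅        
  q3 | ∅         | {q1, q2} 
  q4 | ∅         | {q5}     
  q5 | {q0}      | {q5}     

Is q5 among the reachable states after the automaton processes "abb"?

Yes

Start in {q0}.
Read 'a': q0→{q0, q5}; now {q0, q5}.
Read 'b': q0→∅, q5→{q5}; now {q5}.
Read 'b': q5→{q5}; now {q5}.
State q5 is in {q5}.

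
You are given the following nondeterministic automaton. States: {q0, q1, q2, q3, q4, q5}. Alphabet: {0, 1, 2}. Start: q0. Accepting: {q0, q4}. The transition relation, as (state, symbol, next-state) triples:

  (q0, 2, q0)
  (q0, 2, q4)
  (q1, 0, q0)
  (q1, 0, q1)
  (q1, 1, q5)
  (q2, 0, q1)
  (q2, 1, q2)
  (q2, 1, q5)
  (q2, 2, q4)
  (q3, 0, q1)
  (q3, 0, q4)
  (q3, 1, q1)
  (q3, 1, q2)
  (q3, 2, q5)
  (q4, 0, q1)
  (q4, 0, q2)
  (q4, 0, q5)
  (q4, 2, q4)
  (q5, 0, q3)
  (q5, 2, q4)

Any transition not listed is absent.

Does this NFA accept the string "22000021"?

No

Start in {q0}.
Read '2': {q0} → {q0, q4}.
Read '2': {q0, q4} → {q0, q4}.
Read '0': {q0, q4} → {q1, q2, q5}.
Read '0': {q1, q2, q5} → {q0, q1, q3}.
Read '0': {q0, q1, q3} → {q0, q1, q4}.
Read '0': {q0, q1, q4} → {q0, q1, q2, q5}.
Read '2': {q0, q1, q2, q5} → {q0, q4}.
Read '1': {q0, q4} → ∅.
The final set ∅ contains no accepting state.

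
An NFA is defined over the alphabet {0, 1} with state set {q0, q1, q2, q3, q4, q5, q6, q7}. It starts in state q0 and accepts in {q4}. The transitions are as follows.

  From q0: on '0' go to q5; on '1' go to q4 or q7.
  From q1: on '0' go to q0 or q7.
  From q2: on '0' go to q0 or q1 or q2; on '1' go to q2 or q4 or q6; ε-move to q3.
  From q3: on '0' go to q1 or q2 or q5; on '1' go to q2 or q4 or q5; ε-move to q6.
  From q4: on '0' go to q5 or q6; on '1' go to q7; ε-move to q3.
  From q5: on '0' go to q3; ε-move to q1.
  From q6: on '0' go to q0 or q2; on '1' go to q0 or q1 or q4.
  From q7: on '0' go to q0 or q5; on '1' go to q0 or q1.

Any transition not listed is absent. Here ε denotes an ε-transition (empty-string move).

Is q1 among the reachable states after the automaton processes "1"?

No

Start in {q0}.
Read '1': q0→{q4, q7}; union {q4, q7}; ε-closure = {q3, q4, q6, q7}.
State q1 is not in {q3, q4, q6, q7}.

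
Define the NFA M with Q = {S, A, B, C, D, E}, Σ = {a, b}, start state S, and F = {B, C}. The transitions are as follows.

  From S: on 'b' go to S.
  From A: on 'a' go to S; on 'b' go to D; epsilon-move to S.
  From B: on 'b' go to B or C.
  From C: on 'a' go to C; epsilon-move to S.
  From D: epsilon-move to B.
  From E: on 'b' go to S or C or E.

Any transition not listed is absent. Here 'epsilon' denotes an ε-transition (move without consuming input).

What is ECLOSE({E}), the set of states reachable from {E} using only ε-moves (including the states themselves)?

{E}

Begin with {E}.
No ε-moves leave this set, so the closure equals the set itself.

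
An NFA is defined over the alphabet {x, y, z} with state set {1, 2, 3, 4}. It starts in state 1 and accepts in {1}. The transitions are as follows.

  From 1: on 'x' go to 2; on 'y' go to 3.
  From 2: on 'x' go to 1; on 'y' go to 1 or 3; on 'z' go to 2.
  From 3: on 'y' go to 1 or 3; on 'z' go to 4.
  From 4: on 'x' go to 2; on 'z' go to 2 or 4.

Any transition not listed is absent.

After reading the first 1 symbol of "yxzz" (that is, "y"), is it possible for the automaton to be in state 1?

Start in {1}.
Read 'y': {1} → {3}.
State 1 is not in {3}.

No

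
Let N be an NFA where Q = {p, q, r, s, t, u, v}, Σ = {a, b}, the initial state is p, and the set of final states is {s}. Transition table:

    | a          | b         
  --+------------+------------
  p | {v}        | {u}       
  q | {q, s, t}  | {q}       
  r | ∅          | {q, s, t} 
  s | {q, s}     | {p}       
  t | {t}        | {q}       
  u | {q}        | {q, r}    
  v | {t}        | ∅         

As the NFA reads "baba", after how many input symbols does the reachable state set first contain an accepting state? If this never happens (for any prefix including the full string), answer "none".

4

Start in {p}.
Read 'b': p→{u}; now {u}.
Read 'a': u→{q}; now {q}.
Read 'b': q→{q}; now {q}.
Read 'a': q→{q, s, t}; now {q, s, t}.
None of the earlier sets intersect F, but {q, s, t} does.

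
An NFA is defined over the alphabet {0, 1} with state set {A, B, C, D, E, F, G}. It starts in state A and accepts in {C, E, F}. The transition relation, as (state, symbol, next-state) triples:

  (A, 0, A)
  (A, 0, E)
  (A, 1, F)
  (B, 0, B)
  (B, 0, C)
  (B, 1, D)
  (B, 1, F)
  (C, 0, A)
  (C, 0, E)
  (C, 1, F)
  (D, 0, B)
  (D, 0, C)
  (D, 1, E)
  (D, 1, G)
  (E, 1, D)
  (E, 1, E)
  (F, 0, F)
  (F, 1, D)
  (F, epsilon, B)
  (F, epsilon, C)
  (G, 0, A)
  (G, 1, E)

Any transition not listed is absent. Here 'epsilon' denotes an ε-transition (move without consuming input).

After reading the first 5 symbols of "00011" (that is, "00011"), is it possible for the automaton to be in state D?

Yes

Start in {A}.
Read '0': A→{A, E}; now {A, E}.
Read '0': A→{A, E}, E→∅; now {A, E}.
Read '0': A→{A, E}, E→∅; now {A, E}.
Read '1': A→{F}, E→{D, E}; union {D, E, F}; ε-closure = {B, C, D, E, F}.
Read '1': B→{D, F}, C→{F}, D→{E, G}, E→{D, E}, F→{D}; union {D, E, F, G}; ε-closure = {B, C, D, E, F, G}.
State D is in {B, C, D, E, F, G}.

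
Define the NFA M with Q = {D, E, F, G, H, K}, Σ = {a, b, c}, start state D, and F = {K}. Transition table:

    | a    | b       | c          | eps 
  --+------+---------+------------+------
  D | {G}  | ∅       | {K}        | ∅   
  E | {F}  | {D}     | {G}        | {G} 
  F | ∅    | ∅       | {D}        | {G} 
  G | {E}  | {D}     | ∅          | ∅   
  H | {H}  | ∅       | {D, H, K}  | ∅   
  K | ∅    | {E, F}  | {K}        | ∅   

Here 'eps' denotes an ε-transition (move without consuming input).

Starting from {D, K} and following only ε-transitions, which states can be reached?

{D, K}

Begin with {D, K}.
No ε-moves leave this set, so the closure equals the set itself.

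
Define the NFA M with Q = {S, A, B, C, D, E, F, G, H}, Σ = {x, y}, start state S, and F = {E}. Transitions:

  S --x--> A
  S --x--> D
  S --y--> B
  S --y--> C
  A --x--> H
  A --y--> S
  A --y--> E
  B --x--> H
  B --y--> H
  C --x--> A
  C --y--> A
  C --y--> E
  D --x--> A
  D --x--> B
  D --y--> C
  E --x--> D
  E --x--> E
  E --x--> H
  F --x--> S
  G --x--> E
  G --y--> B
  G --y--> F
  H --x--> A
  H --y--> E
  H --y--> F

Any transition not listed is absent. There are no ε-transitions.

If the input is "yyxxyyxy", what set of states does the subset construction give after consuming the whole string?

{S, B, C, E, F}

Start in {S}.
Read 'y': S→{B, C}; now {B, C}.
Read 'y': B→{H}, C→{A, E}; now {A, E, H}.
Read 'x': A→{H}, E→{D, E, H}, H→{A}; now {A, D, E, H}.
Read 'x': A→{H}, D→{A, B}, E→{D, E, H}, H→{A}; now {A, B, D, E, H}.
Read 'y': A→{S, E}, B→{H}, D→{C}, E→∅, H→{E, F}; now {S, C, E, F, H}.
Read 'y': S→{B, C}, C→{A, E}, E→∅, F→∅, H→{E, F}; now {A, B, C, E, F}.
Read 'x': A→{H}, B→{H}, C→{A}, E→{D, E, H}, F→{S}; now {S, A, D, E, H}.
Read 'y': S→{B, C}, A→{S, E}, D→{C}, E→∅, H→{E, F}; now {S, B, C, E, F}.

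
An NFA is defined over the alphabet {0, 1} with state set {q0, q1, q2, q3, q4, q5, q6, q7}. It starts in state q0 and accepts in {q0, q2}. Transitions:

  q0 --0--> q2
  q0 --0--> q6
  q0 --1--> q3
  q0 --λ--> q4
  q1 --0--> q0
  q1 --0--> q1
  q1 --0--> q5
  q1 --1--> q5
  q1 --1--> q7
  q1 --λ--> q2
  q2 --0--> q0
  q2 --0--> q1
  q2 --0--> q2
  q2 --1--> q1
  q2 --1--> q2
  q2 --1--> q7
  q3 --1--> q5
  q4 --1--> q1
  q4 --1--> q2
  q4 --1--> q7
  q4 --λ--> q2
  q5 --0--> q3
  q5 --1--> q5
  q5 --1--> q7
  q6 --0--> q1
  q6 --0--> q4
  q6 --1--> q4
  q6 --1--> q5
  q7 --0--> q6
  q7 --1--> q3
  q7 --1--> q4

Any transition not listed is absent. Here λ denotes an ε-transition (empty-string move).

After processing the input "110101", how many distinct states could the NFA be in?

Start: ε-closure({q0}) = {q0, q2, q4}.
Read '1': q0→{q3}, q2→{q1, q2, q7}, q4→{q1, q2, q7}; now {q1, q2, q3, q7}.
Read '1': q1→{q5, q7}, q2→{q1, q2, q7}, q3→{q5}, q7→{q3, q4}; now {q1, q2, q3, q4, q5, q7}.
Read '0': q1→{q0, q1, q5}, q2→{q0, q1, q2}, q3→∅, q4→∅, q5→{q3}, q7→{q6}; union {q0, q1, q2, q3, q5, q6}; ε-closure = {q0, q1, q2, q3, q4, q5, q6}.
Read '1': q0→{q3}, q1→{q5, q7}, q2→{q1, q2, q7}, q3→{q5}, q4→{q1, q2, q7}, q5→{q5, q7}, q6→{q4, q5}; now {q1, q2, q3, q4, q5, q7}.
Read '0': q1→{q0, q1, q5}, q2→{q0, q1, q2}, q3→∅, q4→∅, q5→{q3}, q7→{q6}; union {q0, q1, q2, q3, q5, q6}; ε-closure = {q0, q1, q2, q3, q4, q5, q6}.
Read '1': q0→{q3}, q1→{q5, q7}, q2→{q1, q2, q7}, q3→{q5}, q4→{q1, q2, q7}, q5→{q5, q7}, q6→{q4, q5}; now {q1, q2, q3, q4, q5, q7}.
That set has 6 states.

6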